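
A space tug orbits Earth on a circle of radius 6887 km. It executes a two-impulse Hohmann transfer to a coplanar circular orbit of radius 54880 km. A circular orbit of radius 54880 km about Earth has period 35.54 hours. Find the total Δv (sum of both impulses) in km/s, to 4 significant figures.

From Kepler's third law T² = 4π²r³/μ at r = 54880 km, T = 35.54 hours = 35.54 × 3600 s = 1.27944×10^5 s: μ = 4π²r³/T² = 3.98623×10^5 km³/s².
Transfer-ellipse semi-major axis a_t = (r₁ + r₂)/2 = (6887 + 54880)/2 = 30883.5 km.
At r₁ the circular-orbit speed is v₁ = √(μ/r₁) = 7.6079 km/s.
On the transfer ellipse at r₁, vis-viva gives v_p = √[μ(2/r₁ − 1/a_t)] = 10.142 km/s.
First burn Δv₁ = |v_p − v₁| = 2.534 km/s.
At r₂, v₂ = √(μ/r₂) = 2.695 km/s.
Transfer-orbit speed at r₂: v_a = √[μ(2/r₂ − 1/a_t)] = 1.273 km/s.
Second burn Δv₂ = |v₂ − v_a| = 1.422 km/s.
Total Δv = Δv₁ + Δv₂ = 3.956 km/s.

Δv = 3.956 km/s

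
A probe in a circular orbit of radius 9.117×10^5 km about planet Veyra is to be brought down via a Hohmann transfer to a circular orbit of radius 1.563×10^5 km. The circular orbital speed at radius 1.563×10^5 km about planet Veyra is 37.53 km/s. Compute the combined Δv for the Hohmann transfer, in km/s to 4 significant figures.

From the circular-orbit relation v² = μ/r at r = 1.563×10^5 km: μ = v²r = (37.53)² × 1.563×10^5 = 2.20149×10^8 km³/s².
The Hohmann ellipse has a_t = (r₁ + r₂)/2 = 5.340×10^5 km.
Circular speed at r₁: v₁ = √(μ/r₁) = √(2.20149×10^8/9.117×10^5) = 15.539 km/s.
Transfer-orbit speed at r₁ (v² = μ(2/r − 1/a)): v_a = √[μ(2/r₁ − 1/a_t)] = 8.4070 km/s.
First burn Δv₁ = |v_a − v₁| = 7.132 km/s.
Circular speed at r₂: v₂ = √(μ/r₂) = 37.53 km/s.
Transfer-orbit speed at r₂: v_p = √[μ(2/r₂ − 1/a_t)] = 49.04 km/s.
Second burn Δv₂ = |v₂ − v_p| = 11.51 km/s.
Δv = Δv₁ + Δv₂ = 7.132 + 11.51 = 18.64 km/s.

Δv = 18.64 km/s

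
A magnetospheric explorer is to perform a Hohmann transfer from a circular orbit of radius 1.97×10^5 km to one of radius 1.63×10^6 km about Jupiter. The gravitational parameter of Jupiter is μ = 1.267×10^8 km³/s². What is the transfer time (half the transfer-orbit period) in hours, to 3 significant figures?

t = 67.7 hours

Transfer-ellipse semi-major axis a_t = (r₁ + r₂)/2 = (1.970×10^5 + 1.630×10^6)/2 = 9.135×10^5 km.
By Kepler's third law the transfer-orbit period is T = 2π√(a_t³/μ), so t = T/2 = 2.437×10^5 s.
Converting: 2.437×10^5 s ÷ 3600 s/hour = 67.7 hours.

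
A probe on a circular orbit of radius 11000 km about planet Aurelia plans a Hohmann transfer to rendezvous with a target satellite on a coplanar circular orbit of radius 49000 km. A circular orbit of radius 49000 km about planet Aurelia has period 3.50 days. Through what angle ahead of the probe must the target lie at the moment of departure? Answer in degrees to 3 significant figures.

From Kepler's third law T² = 4π²r³/μ at r = 49000 km, T = 3.50 days = 3.50 × 86400 s = 3.024×10^5 s: μ = 4π²r³/T² = 50790.7 km³/s².
The Hohmann ellipse has a_t = (r₁ + r₂)/2 = 30000 km.
Transfer time t = π√(a_t³/μ) = 72430 s.
Target angular speed ω₂ = √(μ/r₂³) = 2.078×10^-5 rad/s.
Angle swept by the target during transfer: ω₂·t = 1.505 rad = 86.23°.
The probe traverses 180° on the transfer ellipse, so the target must lead by 180° − 86.23° = 93.8°.

φ = 93.8°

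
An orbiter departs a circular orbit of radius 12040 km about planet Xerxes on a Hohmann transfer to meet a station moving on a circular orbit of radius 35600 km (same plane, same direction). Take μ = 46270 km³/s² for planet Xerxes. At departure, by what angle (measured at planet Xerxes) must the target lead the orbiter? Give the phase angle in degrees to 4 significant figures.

φ = 81.48°

Semi-major axis of the transfer orbit: a_t = (12040 + 35600)/2 = 23820 km.
Transfer time t = π√(a_t³/μ) = 53692.4 s.
The target's mean motion on its circular orbit is ω₂ = √(μ/r₂³) = 3.20239×10^-5 rad/s.
Angle swept by the target during transfer: ω₂·t = 1.71944 rad = 98.52°.
The orbiter traverses 180° on the transfer ellipse, so the target must lead by 180° − 98.52° = 81.48°.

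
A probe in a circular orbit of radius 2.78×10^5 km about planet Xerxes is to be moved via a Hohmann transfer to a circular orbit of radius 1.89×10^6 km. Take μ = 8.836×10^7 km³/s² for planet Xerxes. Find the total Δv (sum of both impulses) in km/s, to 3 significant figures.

Δv = 9.09 km/s

The Hohmann ellipse has a_t = (r₁ + r₂)/2 = 1.084×10^6 km.
Circular speed at r₁: v₁ = √(μ/r₁) = √(8.836×10^7/2.780×10^5) = 17.828 km/s.
Transfer-orbit speed at r₁ (vis-viva): v_p = √[μ(2/r₁ − 1/a_t)] = 23.541 km/s.
First burn Δv₁ = |v_p − v₁| = 5.713 km/s.
At r₂, v₂ = √(μ/r₂) = 6.8375 km/s.
Transfer-orbit speed at r₂: v_a = √[μ(2/r₂ − 1/a_t)] = 3.4626 km/s.
Second burn Δv₂ = |v₂ − v_a| = 3.375 km/s.
Total Δv = Δv₁ + Δv₂ = 9.088 km/s.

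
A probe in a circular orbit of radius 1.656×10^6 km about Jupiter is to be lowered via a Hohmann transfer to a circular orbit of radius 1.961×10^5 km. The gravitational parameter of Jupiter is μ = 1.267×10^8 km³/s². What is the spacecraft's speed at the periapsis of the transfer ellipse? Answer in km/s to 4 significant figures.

v = 33.99 km/s

Transfer-ellipse semi-major axis a_t = (r₁ + r₂)/2 = (1.656×10^6 + 1.961×10^5)/2 = 9.2605×10^5 km.
The periapsis of the transfer ellipse is at r = 1.961×10^5 km.
Applying v² = μ(2/r − 1/a_t): v = 33.99 km/s.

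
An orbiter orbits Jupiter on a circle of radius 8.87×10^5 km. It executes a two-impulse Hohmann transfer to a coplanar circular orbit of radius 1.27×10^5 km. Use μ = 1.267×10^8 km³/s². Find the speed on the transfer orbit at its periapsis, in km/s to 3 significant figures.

Semi-major axis of the transfer orbit: a_t = (8.870×10^5 + 1.270×10^5)/2 = 5.070×10^5 km.
The periapsis of the transfer ellipse is at r = 1.270×10^5 km.
From the vis-viva equation, v = √[μ(2/r − 1/a_t)] = 41.78 km/s.

v = 41.8 km/s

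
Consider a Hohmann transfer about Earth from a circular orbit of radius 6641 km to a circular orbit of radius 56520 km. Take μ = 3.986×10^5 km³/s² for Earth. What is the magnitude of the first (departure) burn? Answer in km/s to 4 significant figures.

Transfer-ellipse semi-major axis a_t = (r₁ + r₂)/2 = (6641 + 56520)/2 = 31580.5 km.
On the circular orbit at r = 6641 km, v_c = √(μ/r) = 7.7473 km/s.
Transfer-orbit speed at the same r (vis-viva, a = a_t): v_t = √[μ(2/r − 1/a_t)] = 10.364 km/s.
Δv₁ = |v_t − v_c| = |10.364 − 7.7473| = 2.617 km/s.

Δv₁ = 2.617 km/s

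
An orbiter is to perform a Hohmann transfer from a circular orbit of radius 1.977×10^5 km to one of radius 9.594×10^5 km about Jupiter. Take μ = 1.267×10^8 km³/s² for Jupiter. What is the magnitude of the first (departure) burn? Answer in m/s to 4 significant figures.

Transfer-ellipse semi-major axis a_t = (r₁ + r₂)/2 = (1.977×10^5 + 9.594×10^5)/2 = 5.7855×10^5 km.
Circular speed at r = 1.977×10^5 km: v_c = √(μ/r) = 25.3154 km/s.
Transfer-orbit speed at the same r (vis-viva, a = a_t): v_t = √[μ(2/r − 1/a_t)] = 32.5998 km/s.
Δv₁ = |v_t − v_c| = |32.5998 − 25.3154| = 7.284 km/s.

Δv₁ = 7284 m/s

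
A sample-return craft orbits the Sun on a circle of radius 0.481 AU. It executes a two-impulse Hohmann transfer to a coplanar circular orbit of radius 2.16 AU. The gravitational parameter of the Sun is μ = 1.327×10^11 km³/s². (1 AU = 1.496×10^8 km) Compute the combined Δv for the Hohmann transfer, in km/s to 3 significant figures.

Δv = 20.0 km/s

In km: r₁ = 0.481 × 1.496×10^8 = 7.19576×10^7 km; r₂ = 2.16 × 1.496×10^8 = 3.23136×10^8 km.
The Hohmann ellipse has a_t = (r₁ + r₂)/2 = 1.975468×10^8 km.
Circular speed at r₁: v₁ = √(μ/r₁) = √(1.327×10^11/7.19576×10^7) = 42.94 km/s.
On the transfer ellipse at r₁, v² = μ(2/r − 1/a) gives v_p = √[μ(2/r₁ − 1/a_t)] = 54.92 km/s.
First burn Δv₁ = |v_p − v₁| = 11.98 km/s.
At r₂, v₂ = √(μ/r₂) = 20.265 km/s.
Transfer-orbit speed at r₂: v_a = √[μ(2/r₂ − 1/a_t)] = 12.231 km/s.
Second burn Δv₂ = |v₂ − v_a| = 8.034 km/s.
Δv = Δv₁ + Δv₂ = 11.98 + 8.034 = 20.01 km/s.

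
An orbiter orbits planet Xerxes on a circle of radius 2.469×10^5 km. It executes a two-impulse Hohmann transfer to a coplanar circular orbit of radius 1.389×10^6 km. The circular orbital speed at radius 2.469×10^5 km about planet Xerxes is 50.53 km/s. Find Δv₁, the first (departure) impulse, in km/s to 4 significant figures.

Δv₁ = 15.32 km/s

From the circular-orbit relation v² = μ/r at r = 2.469×10^5 km: μ = v²r = (50.53)² × 2.469×10^5 = 6.30405×10^8 km³/s².
The Hohmann ellipse has a_t = (r₁ + r₂)/2 = 8.1795×10^5 km.
On the circular orbit at r = 2.469×10^5 km, v_c = √(μ/r) = 50.53 km/s.
Vis-viva on the transfer ellipse at r = 2.469×10^5 km gives v_t = √[μ(2/r − 1/a_t)] = 65.85 km/s.
Δv₁ = |v_t − v_c| = |65.85 − 50.53| = 15.32 km/s.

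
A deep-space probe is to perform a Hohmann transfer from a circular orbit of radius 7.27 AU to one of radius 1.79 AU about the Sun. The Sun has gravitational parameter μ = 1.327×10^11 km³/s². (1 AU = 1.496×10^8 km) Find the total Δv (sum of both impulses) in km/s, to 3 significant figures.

In km: r₁ = 7.27 × 1.496×10^8 = 1.087592×10^9 km; r₂ = 1.79 × 1.496×10^8 = 2.67784×10^8 km.
Semi-major axis of the transfer orbit: a_t = (1.087592×10^9 + 2.67784×10^8)/2 = 6.77688×10^8 km.
Circular speed at r₁: v₁ = √(μ/r₁) = √(1.327×10^11/1.087592×10^9) = 11.0459 km/s.
On the transfer ellipse at r₁, vis-viva gives v_a = √[μ(2/r₁ − 1/a_t)] = 6.94352 km/s.
First burn Δv₁ = |v_a − v₁| = 4.102 km/s.
Circular speed at r₂: v₂ = √(μ/r₂) = 22.26 km/s.
Transfer-orbit speed at r₂: v_p = √[μ(2/r₂ − 1/a_t)] = 28.20 km/s.
Second burn Δv₂ = |v₂ − v_p| = 5.940 km/s.
Δv = Δv₁ + Δv₂ = 4.102 + 5.940 = 10.04 km/s.

Δv = 10.0 km/s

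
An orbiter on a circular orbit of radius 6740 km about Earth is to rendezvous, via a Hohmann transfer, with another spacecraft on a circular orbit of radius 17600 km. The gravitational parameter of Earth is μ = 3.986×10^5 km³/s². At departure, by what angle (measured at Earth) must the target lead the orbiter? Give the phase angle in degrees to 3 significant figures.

φ = 76.5°

Transfer-ellipse semi-major axis a_t = (r₁ + r₂)/2 = (6740 + 17600)/2 = 12170 km.
The half-period of the transfer ellipse is t = π√(a_t³/μ) = 6680.6 s.
The target's mean motion on its circular orbit is ω₂ = √(μ/r₂³) = 2.7040×10^-4 rad/s.
Angle swept by the target during transfer: ω₂·t = 1.806 rad = 103.5°.
The orbiter traverses 180° on the transfer ellipse, so the target must lead by 180° − 103.5° = 76.5°.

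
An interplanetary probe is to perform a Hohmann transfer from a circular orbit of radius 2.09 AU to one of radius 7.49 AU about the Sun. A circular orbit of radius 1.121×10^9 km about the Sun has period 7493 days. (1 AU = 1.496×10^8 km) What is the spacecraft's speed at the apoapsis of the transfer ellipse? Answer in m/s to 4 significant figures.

v = 7188 m/s

From Kepler's third law T² = 4π²r³/μ at r = 1.121×10^9 km, T = 7493 days = 7493 × 86400 s = 6.473952×10^8 s: μ = 4π²r³/T² = 1.32690×10^11 km³/s².
In km: r₁ = 2.09 × 1.496×10^8 = 3.12664×10^8 km; r₂ = 7.49 × 1.496×10^8 = 1.120504×10^9 km.
Transfer-ellipse semi-major axis a_t = (r₁ + r₂)/2 = (3.12664×10^8 + 1.120504×10^9)/2 = 7.16584×10^8 km.
At apoapsis, r = 1.120504×10^9 km.
Applying v² = μ(2/r − 1/a_t): v = 7.188 km/s.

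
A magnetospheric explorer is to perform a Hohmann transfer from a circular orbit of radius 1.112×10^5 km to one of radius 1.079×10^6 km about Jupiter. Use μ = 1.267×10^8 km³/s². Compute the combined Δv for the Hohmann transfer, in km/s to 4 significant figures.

The Hohmann ellipse has a_t = (r₁ + r₂)/2 = 5.951×10^5 km.
At r₁ the circular-orbit speed is v₁ = √(μ/r₁) = 33.75 km/s.
On the transfer ellipse at r₁, v² = μ(2/r − 1/a) gives v_p = √[μ(2/r₁ − 1/a_t)] = 45.45 km/s.
First burn Δv₁ = |v_p − v₁| = 11.70 km/s.
At r₂, v₂ = √(μ/r₂) = 10.836 km/s.
Transfer-orbit speed at r₂: v_a = √[μ(2/r₂ − 1/a_t)] = 4.6842 km/s.
Second burn Δv₂ = |v₂ − v_a| = 6.152 km/s.
Δv = Δv₁ + Δv₂ = 11.70 + 6.152 = 17.85 km/s.

Δv = 17.85 km/s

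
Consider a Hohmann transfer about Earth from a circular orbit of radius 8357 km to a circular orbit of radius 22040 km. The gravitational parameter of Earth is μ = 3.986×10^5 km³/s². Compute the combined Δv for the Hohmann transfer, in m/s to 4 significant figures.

Transfer-ellipse semi-major axis a_t = (r₁ + r₂)/2 = (8357 + 22040)/2 = 15198.5 km.
At r₁ the circular-orbit speed is v₁ = √(μ/r₁) = 6.9063 km/s.
Transfer-orbit speed at r₁ (vis-viva equation): v_p = √[μ(2/r₁ − 1/a_t)] = 8.3167 km/s.
First burn Δv₁ = |v_p − v₁| = 1.4104 km/s.
At r₂, v₂ = √(μ/r₂) = 4.2527 km/s.
Transfer-orbit speed at r₂: v_a = √[μ(2/r₂ − 1/a_t)] = 3.1535 km/s.
Second burn Δv₂ = |v₂ − v_a| = 1.0992 km/s.
Total Δv = Δv₁ + Δv₂ = 2.510 km/s.

Δv = 2510 m/s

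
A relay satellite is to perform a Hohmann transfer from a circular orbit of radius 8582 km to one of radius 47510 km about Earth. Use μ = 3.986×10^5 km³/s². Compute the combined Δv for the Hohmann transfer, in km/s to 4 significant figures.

Δv = 3.349 km/s

Transfer-ellipse semi-major axis a_t = (r₁ + r₂)/2 = (8582 + 47510)/2 = 28046 km.
At r₁ the circular-orbit speed is v₁ = √(μ/r₁) = 6.815 km/s.
Transfer-orbit speed at r₁ (vis-viva equation): v_p = √[μ(2/r₁ − 1/a_t)] = 8.870 km/s.
First burn Δv₁ = |v_p − v₁| = 2.055 km/s.
Circular speed at r₂: v₂ = √(μ/r₂) = 2.8965 km/s.
Transfer-orbit speed at r₂: v_a = √[μ(2/r₂ − 1/a_t)] = 1.6023 km/s.
Second burn Δv₂ = |v₂ − v_a| = 1.294 km/s.
Total Δv = Δv₁ + Δv₂ = 3.349 km/s.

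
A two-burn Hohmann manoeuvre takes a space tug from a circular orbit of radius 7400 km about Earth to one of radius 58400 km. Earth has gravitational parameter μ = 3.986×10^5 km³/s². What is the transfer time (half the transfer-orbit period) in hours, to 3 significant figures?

The Hohmann ellipse has a_t = (r₁ + r₂)/2 = 32900 km.
By Kepler's third law the transfer-orbit period is T = 2π√(a_t³/μ), so t = T/2 = 29690 s.
Converting: 29690 s ÷ 3600 s/hour = 8.25 hours.

t = 8.25 hours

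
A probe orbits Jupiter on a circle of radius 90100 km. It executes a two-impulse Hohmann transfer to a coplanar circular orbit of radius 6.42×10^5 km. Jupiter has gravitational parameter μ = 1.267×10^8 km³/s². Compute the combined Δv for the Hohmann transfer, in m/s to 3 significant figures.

Semi-major axis of the transfer orbit: a_t = (90100 + 6.420×10^5)/2 = 3.6605×10^5 km.
Circular speed at r₁: v₁ = √(μ/r₁) = √(1.267×10^8/90100) = 37.50 km/s.
On the transfer ellipse at r₁, vis-viva equation gives v_p = √[μ(2/r₁ − 1/a_t)] = 49.66 km/s.
First burn Δv₁ = |v_p − v₁| = 12.16 km/s.
At r₂, v₂ = √(μ/r₂) = 14.0482 km/s.
Transfer-orbit speed at r₂: v_a = √[μ(2/r₂ − 1/a_t)] = 6.96968 km/s.
Second burn Δv₂ = |v₂ − v_a| = 7.079 km/s.
Δv = Δv₁ + Δv₂ = 12.16 + 7.079 = 19.24 km/s.

Δv = 19200 m/s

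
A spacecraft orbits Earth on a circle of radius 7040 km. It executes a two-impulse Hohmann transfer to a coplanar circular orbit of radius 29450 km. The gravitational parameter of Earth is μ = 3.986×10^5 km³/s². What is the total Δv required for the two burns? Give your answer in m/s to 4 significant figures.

Semi-major axis of the transfer orbit: a_t = (7040 + 29450)/2 = 18245 km.
Circular speed at r₁: v₁ = √(μ/r₁) = √(3.986×10^5/7040) = 7.525 km/s.
Transfer-orbit speed at r₁ (vis-viva equation): v_p = √[μ(2/r₁ − 1/a_t)] = 9.560 km/s.
First burn Δv₁ = |v_p − v₁| = 2.035 km/s.
At r₂, v₂ = √(μ/r₂) = 3.679 km/s.
Transfer-orbit speed at r₂: v_a = √[μ(2/r₂ − 1/a_t)] = 2.285 km/s.
Second burn Δv₂ = |v₂ − v_a| = 1.394 km/s.
Total Δv = Δv₁ + Δv₂ = 3.429 km/s.

Δv = 3429 m/s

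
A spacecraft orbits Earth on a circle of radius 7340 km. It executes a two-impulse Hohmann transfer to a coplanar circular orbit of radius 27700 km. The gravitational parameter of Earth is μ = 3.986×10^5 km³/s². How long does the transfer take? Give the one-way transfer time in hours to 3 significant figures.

Semi-major axis of the transfer orbit: a_t = (7340 + 27700)/2 = 17520 km.
By Kepler's third law the transfer-orbit period is T = 2π√(a_t³/μ), so t = T/2 = 11540 s.
Converting: 11540 s ÷ 3600 s/hour = 3.21 hours.

t = 3.21 hours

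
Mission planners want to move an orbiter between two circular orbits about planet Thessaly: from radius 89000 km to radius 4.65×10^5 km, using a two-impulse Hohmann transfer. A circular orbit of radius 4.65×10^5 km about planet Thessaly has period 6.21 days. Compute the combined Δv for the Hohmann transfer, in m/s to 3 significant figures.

Δv = 6040 m/s

From Kepler's third law T² = 4π²r³/μ at r = 4.65×10^5 km, T = 6.21 days = 6.21 × 86400 s = 5.36544×10^5 s: μ = 4π²r³/T² = 1.37882×10^7 km³/s².
Semi-major axis of the transfer orbit: a_t = (89000 + 4.650×10^5)/2 = 2.770×10^5 km.
At r₁ the circular-orbit speed is v₁ = √(μ/r₁) = 12.45 km/s.
Transfer-orbit speed at r₁ (vis-viva): v_p = √[μ(2/r₁ − 1/a_t)] = 16.13 km/s.
First burn Δv₁ = |v_p − v₁| = 3.680 km/s.
Circular speed at r₂: v₂ = √(μ/r₂) = 5.4454 km/s.
Transfer-orbit speed at r₂: v_a = √[μ(2/r₂ − 1/a_t)] = 3.0866 km/s.
Second burn Δv₂ = |v₂ − v_a| = 2.359 km/s.
Δv = Δv₁ + Δv₂ = 3.680 + 2.359 = 6.039 km/s.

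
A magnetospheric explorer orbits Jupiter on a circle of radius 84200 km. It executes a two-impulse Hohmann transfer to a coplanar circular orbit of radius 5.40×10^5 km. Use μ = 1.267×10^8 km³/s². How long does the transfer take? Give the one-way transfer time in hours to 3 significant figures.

t = 13.5 hours

The Hohmann ellipse has a_t = (r₁ + r₂)/2 = 3.121×10^5 km.
Transfer time t = π√(a_t³/μ) = π√((3.121×10^5)³ / 1.267×10^8) = 48660 s.
Converting: 48660 s ÷ 3600 s/hour = 13.5 hours.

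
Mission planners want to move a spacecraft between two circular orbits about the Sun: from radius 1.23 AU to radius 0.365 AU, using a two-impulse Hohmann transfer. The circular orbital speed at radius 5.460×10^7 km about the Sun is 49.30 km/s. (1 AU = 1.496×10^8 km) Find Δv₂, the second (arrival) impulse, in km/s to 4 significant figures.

Δv₂ = 11.93 km/s

From the circular-orbit relation v² = μ/r at r = 5.460×10^7 km: μ = v²r = (49.30)² × 5.460×10^7 = 1.32705×10^11 km³/s².
In km: r₁ = 1.23 × 1.496×10^8 = 1.84008×10^8 km; r₂ = 0.365 × 1.496×10^8 = 5.4604×10^7 km.
The Hohmann ellipse has a_t = (r₁ + r₂)/2 = 1.19306×10^8 km.
Circular speed at r = 5.4604×10^7 km: v_c = √(μ/r) = 49.298 km/s.
Vis-viva on the transfer ellipse at r = 5.4604×10^7 km gives v_t = √[μ(2/r − 1/a_t)] = 61.224 km/s.
Δv₂ = |v_t − v_c| = |61.224 − 49.298| = 11.93 km/s.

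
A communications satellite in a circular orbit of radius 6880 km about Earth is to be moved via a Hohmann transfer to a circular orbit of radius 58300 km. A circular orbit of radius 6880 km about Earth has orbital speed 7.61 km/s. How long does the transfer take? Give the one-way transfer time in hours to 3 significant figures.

t = 8.13 hours

From the circular-orbit relation v² = μ/r at r = 6880 km: μ = v²r = (7.61)² × 6880 = 3.98435×10^5 km³/s².
Transfer-ellipse semi-major axis a_t = (r₁ + r₂)/2 = (6880 + 58300)/2 = 32590 km.
Transfer time t = π√(a_t³/μ) = π√((32590)³ / 3.98435×10^5) = 29280 s.
Converting: 29280 s ÷ 3600 s/hour = 8.13 hours.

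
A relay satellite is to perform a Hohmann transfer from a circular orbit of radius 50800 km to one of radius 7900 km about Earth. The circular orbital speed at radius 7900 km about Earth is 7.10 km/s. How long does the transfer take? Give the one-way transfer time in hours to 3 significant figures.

t = 6.95 hours

From the circular-orbit relation v² = μ/r at r = 7900 km: μ = v²r = (7.10)² × 7900 = 3.98239×10^5 km³/s².
The Hohmann ellipse has a_t = (r₁ + r₂)/2 = 29350 km.
By Kepler's third law the transfer-orbit period is T = 2π√(a_t³/μ), so t = T/2 = 25030 s.
Converting: 25030 s ÷ 3600 s/hour = 6.95 hours.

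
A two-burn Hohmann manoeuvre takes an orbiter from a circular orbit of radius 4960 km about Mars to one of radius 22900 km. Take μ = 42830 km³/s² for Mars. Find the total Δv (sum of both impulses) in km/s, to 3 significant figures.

Transfer-ellipse semi-major axis a_t = (r₁ + r₂)/2 = (4960 + 22900)/2 = 13930 km.
Circular speed at r₁: v₁ = √(μ/r₁) = √(42830/4960) = 2.9386 km/s.
Transfer-orbit speed at r₁ (vis-viva equation): v_p = √[μ(2/r₁ − 1/a_t)] = 3.7677 km/s.
First burn Δv₁ = |v_p − v₁| = 0.8291 km/s.
At r₂, v₂ = √(μ/r₂) = 1.3676 km/s.
Transfer-orbit speed at r₂: v_a = √[μ(2/r₂ − 1/a_t)] = 0.81606 km/s.
Second burn Δv₂ = |v₂ − v_a| = 0.5515 km/s.
Total Δv = Δv₁ + Δv₂ = 1.381 km/s.

Δv = 1.38 km/s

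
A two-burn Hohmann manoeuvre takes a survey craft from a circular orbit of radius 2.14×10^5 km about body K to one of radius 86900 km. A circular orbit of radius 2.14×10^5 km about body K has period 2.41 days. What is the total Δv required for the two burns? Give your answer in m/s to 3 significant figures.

Δv = 3500 m/s

From Kepler's third law T² = 4π²r³/μ at r = 2.14×10^5 km, T = 2.41 days = 2.41 × 86400 s = 2.08224×10^5 s: μ = 4π²r³/T² = 8.92359×10^6 km³/s².
The Hohmann ellipse has a_t = (r₁ + r₂)/2 = 1.5045×10^5 km.
Circular speed at r₁: v₁ = √(μ/r₁) = √(8.92359×10^6/2.140×10^5) = 6.4575 km/s.
Transfer-orbit speed at r₁ (vis-viva equation): v_a = √[μ(2/r₁ − 1/a_t)] = 4.9077 km/s.
First burn Δv₁ = |v_a − v₁| = 1.550 km/s.
At r₂, v₂ = √(μ/r₂) = 10.134 km/s.
Transfer-orbit speed at r₂: v_p = √[μ(2/r₂ − 1/a_t)] = 12.086 km/s.
Second burn Δv₂ = |v₂ − v_p| = 1.952 km/s.
Total Δv = Δv₁ + Δv₂ = 3.502 km/s.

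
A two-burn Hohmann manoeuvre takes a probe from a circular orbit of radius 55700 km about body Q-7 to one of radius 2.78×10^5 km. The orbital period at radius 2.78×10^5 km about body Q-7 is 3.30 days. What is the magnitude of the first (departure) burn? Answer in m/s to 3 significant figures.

From Kepler's third law T² = 4π²r³/μ at r = 2.78×10^5 km, T = 3.30 days = 3.30 × 86400 s = 2.8512×10^5 s: μ = 4π²r³/T² = 1.04337×10^7 km³/s².
Semi-major axis of the transfer orbit: a_t = (55700 + 2.780×10^5)/2 = 1.6685×10^5 km.
Circular speed at r = 55700 km: v_c = √(μ/r) = 13.69 km/s.
Vis-viva on the transfer ellipse at r = 55700 km gives v_t = √[μ(2/r − 1/a_t)] = 17.67 km/s.
Δv₁ = |v_t − v_c| = |17.67 − 13.69| = 3.980 km/s.

Δv₁ = 3980 m/s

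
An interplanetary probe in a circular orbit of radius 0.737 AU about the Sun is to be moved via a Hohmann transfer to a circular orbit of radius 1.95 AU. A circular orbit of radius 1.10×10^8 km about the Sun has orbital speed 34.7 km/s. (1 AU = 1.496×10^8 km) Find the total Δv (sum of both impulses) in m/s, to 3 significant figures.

Δv = 12600 m/s

From the circular-orbit relation v² = μ/r at r = 1.10×10^8 km: μ = v²r = (34.7)² × 1.10×10^8 = 1.32450×10^11 km³/s².
In km: r₁ = 0.737 × 1.496×10^8 = 1.102552×10^8 km; r₂ = 1.95 × 1.496×10^8 = 2.9172×10^8 km.
Semi-major axis of the transfer orbit: a_t = (1.102552×10^8 + 2.9172×10^8)/2 = 2.009876×10^8 km.
At r₁ the circular-orbit speed is v₁ = √(μ/r₁) = 34.660 km/s.
Transfer-orbit speed at r₁ (vis-viva equation): v_p = √[μ(2/r₁ − 1/a_t)] = 41.757 km/s.
First burn Δv₁ = |v_p − v₁| = 7.097 km/s.
At r₂, v₂ = √(μ/r₂) = 21.308 km/s.
Transfer-orbit speed at r₂: v_a = √[μ(2/r₂ − 1/a_t)] = 15.782 km/s.
Second burn Δv₂ = |v₂ − v_a| = 5.526 km/s.
Δv = Δv₁ + Δv₂ = 7.097 + 5.526 = 12.62 km/s.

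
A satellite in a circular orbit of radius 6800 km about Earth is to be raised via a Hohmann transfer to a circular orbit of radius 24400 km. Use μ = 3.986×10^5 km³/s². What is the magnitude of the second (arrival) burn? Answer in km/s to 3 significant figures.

Δv₂ = 1.37 km/s

Transfer-ellipse semi-major axis a_t = (r₁ + r₂)/2 = (6800 + 24400)/2 = 15600 km.
Circular speed at r = 24400 km: v_c = √(μ/r) = 4.0418 km/s.
Vis-viva on the transfer ellipse at r = 24400 km gives v_t = √[μ(2/r − 1/a_t)] = 2.6685 km/s.
Δv₂ = |v_t − v_c| = |2.6685 − 4.0418| = 1.373 km/s.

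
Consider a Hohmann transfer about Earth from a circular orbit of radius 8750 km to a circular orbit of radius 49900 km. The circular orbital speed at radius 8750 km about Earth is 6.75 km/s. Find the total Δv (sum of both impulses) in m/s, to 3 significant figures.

Δv = 3340 m/s

From the circular-orbit relation v² = μ/r at r = 8750 km: μ = v²r = (6.75)² × 8750 = 3.98672×10^5 km³/s².
The Hohmann ellipse has a_t = (r₁ + r₂)/2 = 29325 km.
Circular speed at r₁: v₁ = √(μ/r₁) = √(3.98672×10^5/8750) = 6.750 km/s.
On the transfer ellipse at r₁, v² = μ(2/r − 1/a) gives v_p = √[μ(2/r₁ − 1/a_t)] = 8.805 km/s.
First burn Δv₁ = |v_p − v₁| = 2.055 km/s.
Circular speed at r₂: v₂ = √(μ/r₂) = 2.827 km/s.
Transfer-orbit speed at r₂: v_a = √[μ(2/r₂ − 1/a_t)] = 1.544 km/s.
Second burn Δv₂ = |v₂ − v_a| = 1.283 km/s.
Total Δv = Δv₁ + Δv₂ = 3.338 km/s.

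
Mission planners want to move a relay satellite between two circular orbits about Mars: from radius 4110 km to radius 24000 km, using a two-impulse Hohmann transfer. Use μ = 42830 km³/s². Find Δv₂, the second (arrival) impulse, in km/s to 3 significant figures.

Δv₂ = 0.613 km/s

The Hohmann ellipse has a_t = (r₁ + r₂)/2 = 14055 km.
Circular speed at r = 24000 km: v_c = √(μ/r) = 1.3359 km/s.
Vis-viva on the transfer ellipse at r = 24000 km gives v_t = √[μ(2/r − 1/a_t)] = 0.72239 km/s.
Δv₂ = |v_t − v_c| = |0.72239 − 1.3359| = 0.6135 km/s.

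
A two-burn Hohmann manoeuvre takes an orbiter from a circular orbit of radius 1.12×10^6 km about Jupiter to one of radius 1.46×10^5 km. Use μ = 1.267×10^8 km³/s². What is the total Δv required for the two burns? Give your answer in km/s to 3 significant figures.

The Hohmann ellipse has a_t = (r₁ + r₂)/2 = 6.330×10^5 km.
Circular speed at r₁: v₁ = √(μ/r₁) = √(1.267×10^8/1.120×10^6) = 10.636 km/s.
On the transfer ellipse at r₁, v² = μ(2/r − 1/a) gives v_a = √[μ(2/r₁ − 1/a_t)] = 5.1080 km/s.
First burn Δv₁ = |v_a − v₁| = 5.528 km/s.
At r₂, v₂ = √(μ/r₂) = 29.459 km/s.
Transfer-orbit speed at r₂: v_p = √[μ(2/r₂ − 1/a_t)] = 39.185 km/s.
Second burn Δv₂ = |v₂ − v_p| = 9.726 km/s.
Total Δv = Δv₁ + Δv₂ = 15.25 km/s.

Δv = 15.3 km/s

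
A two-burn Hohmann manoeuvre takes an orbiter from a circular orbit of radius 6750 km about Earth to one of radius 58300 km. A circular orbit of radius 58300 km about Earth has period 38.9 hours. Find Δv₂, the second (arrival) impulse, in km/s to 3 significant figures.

From Kepler's third law T² = 4π²r³/μ at r = 58300 km, T = 38.9 hours = 38.9 × 3600 s = 1.4004×10^5 s: μ = 4π²r³/T² = 3.98897×10^5 km³/s².
The Hohmann ellipse has a_t = (r₁ + r₂)/2 = 32525 km.
Circular speed at r = 58300 km: v_c = √(μ/r) = 2.616 km/s.
Vis-viva on the transfer ellipse at r = 58300 km gives v_t = √[μ(2/r − 1/a_t)] = 1.192 km/s.
Δv₂ = |v_t − v_c| = |1.192 − 2.616| = 1.424 km/s.

Δv₂ = 1.42 km/s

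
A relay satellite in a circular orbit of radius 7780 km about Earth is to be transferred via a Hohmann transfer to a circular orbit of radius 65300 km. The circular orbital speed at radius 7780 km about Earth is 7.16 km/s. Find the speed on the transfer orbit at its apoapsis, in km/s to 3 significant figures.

v = 1.14 km/s

From the circular-orbit relation v² = μ/r at r = 7780 km: μ = v²r = (7.16)² × 7780 = 3.98846×10^5 km³/s².
The Hohmann ellipse has a_t = (r₁ + r₂)/2 = 36540 km.
At apoapsis, r = 65300 km.
Vis-viva: v = √[μ(2/r − 1/a_t)] = √[3.98846×10^5 × (2/65300 − 1/36540)] = 1.140 km/s.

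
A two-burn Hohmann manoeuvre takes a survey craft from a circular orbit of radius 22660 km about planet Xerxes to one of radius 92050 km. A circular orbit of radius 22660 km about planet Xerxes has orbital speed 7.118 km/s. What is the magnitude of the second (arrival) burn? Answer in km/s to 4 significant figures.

From the circular-orbit relation v² = μ/r at r = 22660 km: μ = v²r = (7.118)² × 22660 = 1.14809×10^6 km³/s².
The Hohmann ellipse has a_t = (r₁ + r₂)/2 = 57355 km.
Circular speed at r = 92050 km: v_c = √(μ/r) = 3.532 km/s.
Vis-viva on the transfer ellipse at r = 92050 km gives v_t = √[μ(2/r − 1/a_t)] = 2.220 km/s.
Δv₂ = |v_t − v_c| = |2.220 − 3.532| = 1.312 km/s.

Δv₂ = 1.312 km/s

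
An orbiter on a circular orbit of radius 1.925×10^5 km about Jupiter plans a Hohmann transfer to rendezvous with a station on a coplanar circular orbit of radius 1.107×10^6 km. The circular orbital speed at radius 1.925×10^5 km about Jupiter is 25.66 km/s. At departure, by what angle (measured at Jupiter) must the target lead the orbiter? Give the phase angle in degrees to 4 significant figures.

From the circular-orbit relation v² = μ/r at r = 1.925×10^5 km: μ = v²r = (25.66)² × 1.925×10^5 = 1.26749×10^8 km³/s².
Transfer-ellipse semi-major axis a_t = (r₁ + r₂)/2 = (1.925×10^5 + 1.107×10^6)/2 = 6.4975×10^5 km.
Transfer time t = π√(a_t³/μ) = 1.4615×10^5 s.
Target angular speed ω₂ = √(μ/r₂³) = 9.6661×10^-6 rad/s.
Angle swept by the target during transfer: ω₂·t = 1.4127 rad = 80.94°.
The orbiter traverses 180° on the transfer ellipse, so the target must lead by 180° − 80.94° = 99.06°.

φ = 99.06°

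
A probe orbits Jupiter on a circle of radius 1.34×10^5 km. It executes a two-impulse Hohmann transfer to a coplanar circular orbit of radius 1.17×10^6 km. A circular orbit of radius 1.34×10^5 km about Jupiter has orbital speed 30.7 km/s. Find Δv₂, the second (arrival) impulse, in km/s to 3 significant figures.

From the circular-orbit relation v² = μ/r at r = 1.34×10^5 km: μ = v²r = (30.7)² × 1.34×10^5 = 1.26294×10^8 km³/s².
The Hohmann ellipse has a_t = (r₁ + r₂)/2 = 6.520×10^5 km.
Circular speed at r = 1.170×10^6 km: v_c = √(μ/r) = 10.39 km/s.
Transfer-orbit speed at the same r (vis-viva, a = a_t): v_t = √[μ(2/r − 1/a_t)] = 4.710 km/s.
Δv₂ = |v_t − v_c| = |4.710 − 10.39| = 5.680 km/s.

Δv₂ = 5.68 km/s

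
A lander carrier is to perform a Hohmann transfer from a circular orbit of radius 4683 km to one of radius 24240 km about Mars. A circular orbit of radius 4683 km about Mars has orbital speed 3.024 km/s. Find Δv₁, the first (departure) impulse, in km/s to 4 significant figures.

Δv₁ = 0.8911 km/s

From the circular-orbit relation v² = μ/r at r = 4683 km: μ = v²r = (3.024)² × 4683 = 42824.0 km³/s².
The Hohmann ellipse has a_t = (r₁ + r₂)/2 = 14461.5 km.
Circular speed at r = 4683 km: v_c = √(μ/r) = 3.0240 km/s.
Vis-viva on the transfer ellipse at r = 4683 km gives v_t = √[μ(2/r − 1/a_t)] = 3.9151 km/s.
Δv₁ = |v_t − v_c| = |3.9151 − 3.0240| = 0.8911 km/s.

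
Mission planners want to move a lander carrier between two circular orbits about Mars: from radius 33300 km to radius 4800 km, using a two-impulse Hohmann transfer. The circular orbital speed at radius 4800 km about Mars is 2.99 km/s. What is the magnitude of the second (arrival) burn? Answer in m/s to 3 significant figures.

From the circular-orbit relation v² = μ/r at r = 4800 km: μ = v²r = (2.99)² × 4800 = 42912.5 km³/s².
Transfer-ellipse semi-major axis a_t = (r₁ + r₂)/2 = (33300 + 4800)/2 = 19050 km.
Circular speed at r = 4800 km: v_c = √(μ/r) = 2.9900 km/s.
Transfer-orbit speed at the same r (vis-viva, a = a_t): v_t = √[μ(2/r − 1/a_t)] = 3.9532 km/s.
Δv₂ = |v_t − v_c| = |3.9532 − 2.9900| = 0.9632 km/s.

Δv₂ = 963 m/s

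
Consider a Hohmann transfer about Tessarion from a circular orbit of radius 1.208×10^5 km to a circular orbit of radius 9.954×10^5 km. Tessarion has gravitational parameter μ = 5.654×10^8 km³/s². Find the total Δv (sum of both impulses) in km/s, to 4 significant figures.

Semi-major axis of the transfer orbit: a_t = (1.208×10^5 + 9.954×10^5)/2 = 5.581×10^5 km.
Circular speed at r₁: v₁ = √(μ/r₁) = √(5.654×10^8/1.208×10^5) = 68.414 km/s.
On the transfer ellipse at r₁, vis-viva equation gives v_p = √[μ(2/r₁ − 1/a_t)] = 91.367 km/s.
First burn Δv₁ = |v_p − v₁| = 22.953 km/s.
At r₂, v₂ = √(μ/r₂) = 23.833 km/s.
Transfer-orbit speed at r₂: v_a = √[μ(2/r₂ − 1/a_t)] = 11.088 km/s.
Second burn Δv₂ = |v₂ − v_a| = 12.745 km/s.
Δv = Δv₁ + Δv₂ = 22.953 + 12.745 = 35.70 km/s.

Δv = 35.70 km/s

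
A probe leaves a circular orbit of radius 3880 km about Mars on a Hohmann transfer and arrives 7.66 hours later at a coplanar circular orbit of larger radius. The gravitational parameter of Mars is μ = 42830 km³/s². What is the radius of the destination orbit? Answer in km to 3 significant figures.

Transfer time t = 7.66 hours = 27576 s, and t = π√(a_t³/μ).
So a_t = (μ t²/π²)^(1/3) = (42830 × (27576)² / π²)^(1/3) = 14888 km.
Since a_t = (r₁ + r₂)/2, r₂ = 2a_t − r₁ = 2×14888 − 3880 = 25896 km.

r₂ = 25900 km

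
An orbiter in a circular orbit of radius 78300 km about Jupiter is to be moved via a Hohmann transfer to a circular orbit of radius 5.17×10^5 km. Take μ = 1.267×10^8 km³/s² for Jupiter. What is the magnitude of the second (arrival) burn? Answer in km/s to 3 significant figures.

Semi-major axis of the transfer orbit: a_t = (78300 + 5.170×10^5)/2 = 2.9765×10^5 km.
Circular speed at r = 5.170×10^5 km: v_c = √(μ/r) = 15.6546 km/s.
Vis-viva on the transfer ellipse at r = 5.170×10^5 km gives v_t = √[μ(2/r − 1/a_t)] = 8.02918 km/s.
Δv₂ = |v_t − v_c| = |8.02918 − 15.6546| = 7.625 km/s.

Δv₂ = 7.63 km/s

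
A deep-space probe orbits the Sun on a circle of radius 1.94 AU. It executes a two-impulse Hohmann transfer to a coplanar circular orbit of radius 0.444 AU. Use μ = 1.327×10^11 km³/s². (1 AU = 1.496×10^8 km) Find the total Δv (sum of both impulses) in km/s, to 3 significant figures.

In km: r₁ = 1.94 × 1.496×10^8 = 2.90224×10^8 km; r₂ = 0.444 × 1.496×10^8 = 6.64224×10^7 km.
Semi-major axis of the transfer orbit: a_t = (2.90224×10^8 + 6.64224×10^7)/2 = 1.783232×10^8 km.
Circular speed at r₁: v₁ = √(μ/r₁) = √(1.327×10^11/2.90224×10^8) = 21.3830 km/s.
Transfer-orbit speed at r₁ (vis-viva equation): v_a = √[μ(2/r₁ − 1/a_t)] = 13.0503 km/s.
First burn Δv₁ = |v_a − v₁| = 8.3327 km/s.
Circular speed at r₂: v₂ = √(μ/r₂) = 44.697 km/s.
Transfer-orbit speed at r₂: v_p = √[μ(2/r₂ − 1/a_t)] = 57.022 km/s.
Second burn Δv₂ = |v₂ − v_p| = 12.325 km/s.
Δv = Δv₁ + Δv₂ = 8.3327 + 12.325 = 20.66 km/s.

Δv = 20.7 km/s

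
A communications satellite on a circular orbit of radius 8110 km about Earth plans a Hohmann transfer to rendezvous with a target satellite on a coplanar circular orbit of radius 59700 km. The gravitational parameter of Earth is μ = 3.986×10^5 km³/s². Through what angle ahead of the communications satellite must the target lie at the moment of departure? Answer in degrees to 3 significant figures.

Transfer-ellipse semi-major axis a_t = (r₁ + r₂)/2 = (8110 + 59700)/2 = 33905 km.
Transfer time t = π√(a_t³/μ) = 31065 s.
The target's mean motion on its circular orbit is ω₂ = √(μ/r₂³) = 4.3282×10^-5 rad/s.
Angle swept by the target during transfer: ω₂·t = 1.3446 rad = 77.04°.
Arrival is 180° from departure on the ellipse, so φ = 180° − 77.04° = 103°.

φ = 103°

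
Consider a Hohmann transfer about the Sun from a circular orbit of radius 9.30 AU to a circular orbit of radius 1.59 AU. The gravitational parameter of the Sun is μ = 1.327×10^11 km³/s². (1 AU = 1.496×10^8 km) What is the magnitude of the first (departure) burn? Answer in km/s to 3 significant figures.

In km: r₁ = 9.30 × 1.496×10^8 = 1.39128×10^9 km; r₂ = 1.59 × 1.496×10^8 = 2.37864×10^8 km.
Transfer-ellipse semi-major axis a_t = (r₁ + r₂)/2 = (1.39128×10^9 + 2.37864×10^8)/2 = 8.14572×10^8 km.
On the circular orbit at r = 1.39128×10^9 km, v_c = √(μ/r) = 9.766 km/s.
Transfer-orbit speed at the same r (vis-viva, a = a_t): v_t = √[μ(2/r − 1/a_t)] = 5.277 km/s.
Δv₁ = |v_t − v_c| = |5.277 − 9.766| = 4.489 km/s.

Δv₁ = 4.49 km/s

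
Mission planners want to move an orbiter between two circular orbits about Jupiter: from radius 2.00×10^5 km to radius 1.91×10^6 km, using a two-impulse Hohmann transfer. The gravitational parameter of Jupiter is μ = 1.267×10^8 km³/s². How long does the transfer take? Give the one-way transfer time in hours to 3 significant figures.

t = 84.0 hours

The Hohmann ellipse has a_t = (r₁ + r₂)/2 = 1.055×10^6 km.
By Kepler's third law the transfer-orbit period is T = 2π√(a_t³/μ), so t = T/2 = 3.024×10^5 s.
Converting: 3.024×10^5 s ÷ 3600 s/hour = 84.0 hours.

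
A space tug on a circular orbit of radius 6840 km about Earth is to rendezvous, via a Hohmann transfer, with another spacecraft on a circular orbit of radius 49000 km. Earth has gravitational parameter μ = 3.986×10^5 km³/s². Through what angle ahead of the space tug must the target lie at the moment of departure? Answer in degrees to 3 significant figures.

Semi-major axis of the transfer orbit: a_t = (6840 + 49000)/2 = 27920 km.
Transfer time t = π√(a_t³/μ) = 23214 s.
Target angular speed ω₂ = √(μ/r₂³) = 5.8207×10^-5 rad/s.
Angle swept by the target during transfer: ω₂·t = 1.3512 rad = 77.42°.
Arrival is 180° from departure on the ellipse, so φ = 180° − 77.42° = 103°.

φ = 103°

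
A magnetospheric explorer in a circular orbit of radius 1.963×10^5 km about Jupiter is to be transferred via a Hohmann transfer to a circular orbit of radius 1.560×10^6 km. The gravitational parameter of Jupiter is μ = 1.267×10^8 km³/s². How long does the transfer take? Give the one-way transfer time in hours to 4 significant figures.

Semi-major axis of the transfer orbit: a_t = (1.963×10^5 + 1.560×10^6)/2 = 8.7815×10^5 km.
By Kepler's third law the transfer-orbit period is T = 2π√(a_t³/μ), so t = T/2 = 2.2968×10^5 s.
Converting: 2.2968×10^5 s ÷ 3600 s/hour = 63.80 hours.

t = 63.80 hours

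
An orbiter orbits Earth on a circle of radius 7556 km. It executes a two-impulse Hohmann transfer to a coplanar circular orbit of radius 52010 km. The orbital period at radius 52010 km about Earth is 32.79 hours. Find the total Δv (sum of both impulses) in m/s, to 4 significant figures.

From Kepler's third law T² = 4π²r³/μ at r = 52010 km, T = 32.79 hours = 32.79 × 3600 s = 1.18044×10^5 s: μ = 4π²r³/T² = 3.98596×10^5 km³/s².
Semi-major axis of the transfer orbit: a_t = (7556 + 52010)/2 = 29783 km.
Circular speed at r₁: v₁ = √(μ/r₁) = √(3.98596×10^5/7556) = 7.263 km/s.
Transfer-orbit speed at r₁ (v² = μ(2/r − 1/a)): v_p = √[μ(2/r₁ − 1/a_t)] = 9.598 km/s.
First burn Δv₁ = |v_p − v₁| = 2.335 km/s.
At r₂, v₂ = √(μ/r₂) = 2.768 km/s.
Transfer-orbit speed at r₂: v_a = √[μ(2/r₂ − 1/a_t)] = 1.394 km/s.
Second burn Δv₂ = |v₂ − v_a| = 1.374 km/s.
Total Δv = Δv₁ + Δv₂ = 3.709 km/s.

Δv = 3709 m/s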